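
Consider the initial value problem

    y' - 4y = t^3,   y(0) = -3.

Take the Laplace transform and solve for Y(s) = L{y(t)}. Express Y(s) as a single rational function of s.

Laplace-transform each side.
With L{y'} = sY - y(0) = sY - (-3): the LHS transforms to (s - 4)Y - (-3).
The right side is L{t^3} = 6/s^4.
So (s - 4)Y = 6/s^4 + (-3).
Isolate Y and clear denominators.

Y(s) = (-3*s^4 + 6)/(s^5 - 4*s^4)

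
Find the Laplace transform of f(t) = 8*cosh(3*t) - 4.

The transform is linear, so treat each term independently.
L{-4} = -4/s; (8)·[L{cosh(3t)} = s/(s^2 - 9)].

8*s/(s^2 - 9) - 4/s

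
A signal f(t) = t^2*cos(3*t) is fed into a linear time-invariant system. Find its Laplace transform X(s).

X(s) = 2*s*(s^2 - 27)/(s^2 + 9)^3

L{cos(3t)} = s/(s^2 + 9).
Then apply L{t^2·g(t)} = (-1)^2 d^2/ds^2[G(s)] with G(s) = s/(s^2 + 9):
differentiating 2 times and applying the sign gives 2*s*(s^2 - 27)/(s^2 + 9)^3.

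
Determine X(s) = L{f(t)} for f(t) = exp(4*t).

L{1} = 1/s.
By the first shifting theorem, multiplying by e^(4t) replaces s with s - 4.

X(s) = 1/(s - 4)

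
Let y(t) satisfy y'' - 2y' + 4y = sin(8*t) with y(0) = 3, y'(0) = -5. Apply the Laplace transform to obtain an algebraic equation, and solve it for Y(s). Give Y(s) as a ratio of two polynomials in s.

Laplace-transform each side.
The derivative rules (L{y''} = s^2 Y - s·y(0) - y'(0) and L{y'} = sY - y(0), with y(0) = 3, y'(0) = -5) turn the left side into (s^2 - 2*s + 4)Y - (3*s - 11).
The right side is L{sin(8*t)} = 8/(s^2 + 64).
So (s^2 - 2*s + 4)Y = 8/(s^2 + 64) + (3*s - 11).
Isolate Y and clear denominators.

Y(s) = (3*s^3 - 11*s^2 + 192*s - 696)/(s^4 - 2*s^3 + 68*s^2 - 128*s + 256)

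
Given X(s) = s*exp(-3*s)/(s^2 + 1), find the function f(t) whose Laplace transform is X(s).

The factor e^(-3s) signals a time shift by c = 3 (second shifting theorem).
L{cos(t)} = s/(s^2 + 1), so L^-1{s/(s^2 + 1)} = cos(t).
Hence the inverse is u(t - 3) times that function evaluated at t - 3.

f(t) = Heaviside(t - 3)*(cos(t - 3))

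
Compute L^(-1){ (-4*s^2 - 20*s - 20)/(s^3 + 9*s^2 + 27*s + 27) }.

Factor the denominator: s^3 + 9*s^2 + 27*s + 27 = (s + 3)^3.
Partial fraction decomposition gives [-4/(s + 3)] + [4/(s + 3)^2] + [4/(s + 3)^3].
Invert each term: -4/(s + 3) ↔ -4e^(-3t); 4/(s + 3)^2 ↔ 4t·e^(-3t); 4/(s + 3)^3 ↔ (2)t^2·e^(-3t).

2*t^2*exp(-3*t) + 4*t*exp(-3*t) - 4*exp(-3*t)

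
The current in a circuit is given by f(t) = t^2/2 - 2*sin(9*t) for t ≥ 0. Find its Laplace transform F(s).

The transform is linear, so treat each term independently.
(-2)·[L{sin(9t)} = 9/(s^2 + 81)]; (1/2)·[L{t^2} = 2!/s^3 = 2/s^3].

F(s) = -18/(s^2 + 81) + s^(-3)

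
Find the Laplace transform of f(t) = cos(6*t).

L{cos(6t)} = s/(s^2 + 36).

s/(s^2 + 36)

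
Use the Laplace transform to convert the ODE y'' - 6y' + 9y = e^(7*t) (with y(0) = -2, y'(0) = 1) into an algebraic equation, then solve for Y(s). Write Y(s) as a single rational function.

Y(s) = (-2*s^2 + 27*s - 90)/(s^3 - 13*s^2 + 51*s - 63)

Apply the Laplace transform to the equation.
The derivative rules (L{y''} = s^2 Y - s·y(0) - y'(0) and L{y'} = sY - y(0), with y(0) = -2, y'(0) = 1) turn the left side into (s^2 - 6*s + 9)Y - (-2*s + 13).
The right side is L{e^(7*t)} = 1/(s - 7).
So (s^2 - 6*s + 9)Y = 1/(s - 7) + (-2*s + 13).
Isolate Y and clear denominators.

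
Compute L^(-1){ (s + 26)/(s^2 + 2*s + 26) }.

Complete the square in the denominator: s^2 + 2*s + 26 = (s + 1)^2 + 5^2.
Split the numerator to match: s + 26 = 1·(s + 1) + 5·5.
Invert each term: 1·(s + 1)/((s + 1)^2 + 25) ↔ e^(-t)cos(5t); 5·5/((s + 1)^2 + 25) ↔ 5e^(-t)sin(5t).

5*exp(-t)*sin(5*t) + exp(-t)*cos(5*t)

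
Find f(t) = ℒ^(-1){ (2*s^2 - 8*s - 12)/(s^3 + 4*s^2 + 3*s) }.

Factor the denominator: s^3 + 4*s^2 + 3*s = s*(s + 1)*(s + 3).
Partial fraction decomposition gives [1/(s + 1)] + [5/(s + 3)] + [-4/s].
Invert each term: 1/(s + 1) ↔ e^(-t); 5/(s + 3) ↔ 5e^(-3t); -4/(s - 0) ↔ -4e^(0t).

f(t) = -4 + exp(-t) + 5*exp(-3*t)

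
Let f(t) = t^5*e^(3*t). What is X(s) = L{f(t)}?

X(s) = 120/(s - 3)^6

L{t^5} = 5!/s^6 = 120/s^6.
By the first shifting theorem, multiplying by e^(3t) replaces s with s - 3.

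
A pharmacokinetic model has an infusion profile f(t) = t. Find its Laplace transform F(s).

F(s) = s^(-2)

L{t} = 1!/s^2 = 1/s^2.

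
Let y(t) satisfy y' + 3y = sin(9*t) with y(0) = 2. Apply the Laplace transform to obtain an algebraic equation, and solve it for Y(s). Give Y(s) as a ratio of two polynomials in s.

Y(s) = (2*s^2 + 171)/(s^3 + 3*s^2 + 81*s + 243)

Apply the Laplace transform to the equation.
The derivative rules (L{y'} = sY - y(0) = sY - 2) turn the left side into (s + 3)Y - (2).
The right side is L{sin(9*t)} = 9/(s^2 + 81).
So (s + 3)Y = 9/(s^2 + 81) + (2).
Solve for Y(s) and write it as one ratio of polynomials.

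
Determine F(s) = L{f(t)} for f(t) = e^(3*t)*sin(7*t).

F(s) = 7/((s - 3)^2 + 49)

L{sin(7t)} = 7/(s^2 + 49).
By the first shifting theorem, multiplying by e^(3t) replaces s with s - 3.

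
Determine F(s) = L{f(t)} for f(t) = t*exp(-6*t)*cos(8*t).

F(s) = (s - 2)*(s + 14)/(s^2 + 12*s + 100)^2

L{cos(8t)} = s/(s^2 + 64).
Multiplying by e^(-6t) shifts s → s + 6, so L{exp(-6*t)*cos(8*t)} = (s + 6)/((s + 6)^2 + 64).
Then apply L{t·g(t)} = -d/ds[G(s)] with G(s) = (s + 6)/((s + 6)^2 + 64):
differentiating 1 time and applying the sign gives (s - 2)*(s + 14)/(s^2 + 12*s + 100)^2.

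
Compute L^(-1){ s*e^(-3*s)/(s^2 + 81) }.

Heaviside(t - 3)*(cos(9*t - 27))

The factor e^(-3s) signals a time shift by c = 3 (second shifting theorem).
L{cos(9t)} = s/(s^2 + 81), so L^-1{s/(s^2 + 81)} = cos(9*t).
Hence the inverse is u(t - 3) times that function evaluated at t - 3.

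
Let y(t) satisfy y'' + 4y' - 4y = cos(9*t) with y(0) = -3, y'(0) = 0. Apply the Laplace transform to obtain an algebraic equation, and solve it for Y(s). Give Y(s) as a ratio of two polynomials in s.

Apply the Laplace transform to the equation.
With L{y''} = s^2 Y - s·y(0) - y'(0) and L{y'} = sY - y(0), with y(0) = -3, y'(0) = 0: the LHS transforms to (s^2 + 4*s - 4)Y - (-3*s - 12).
The right side is L{cos(9*t)} = s/(s^2 + 81).
So (s^2 + 4*s - 4)Y = s/(s^2 + 81) + (-3*s - 12).
Solve for Y(s) and write it as one ratio of polynomials.

Y(s) = (-3*s^3 - 12*s^2 - 242*s - 972)/(s^4 + 4*s^3 + 77*s^2 + 324*s - 324)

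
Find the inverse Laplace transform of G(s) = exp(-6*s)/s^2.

The factor e^(-6s) signals a time shift by c = 6 (second shifting theorem).
L{t} = 1!/s^2 = 1/s^2, so L^-1{s^(-2)} = t.
Hence the inverse is u(t - 6) times that function evaluated at t - 6.

Heaviside(t - 6)*(t - 6)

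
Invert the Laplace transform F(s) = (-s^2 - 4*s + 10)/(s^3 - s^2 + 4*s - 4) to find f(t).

f(t) = exp(t) - 3*sin(2*t) - 2*cos(2*t)

Factor the denominator: s^3 - s^2 + 4*s - 4 = (s - 1)*(s^2 + 4).
Partial fraction decomposition gives [1/(s - 1)] + [-2*s/(s^2 + 4)] + [-6/(s^2 + 4)].
Invert each term: 1/(s - 1) ↔ e^(t); -2·s/(s^2 + 4) ↔ -2cos(2t); -3·2/(s^2 + 4) ↔ -3sin(2t).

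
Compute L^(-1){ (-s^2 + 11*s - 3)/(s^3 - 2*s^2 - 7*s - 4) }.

Factor the denominator: s^3 - 2*s^2 - 7*s - 4 = (s - 4)*(s + 1)^2.
Partial fraction decomposition gives [-2/(s + 1)] + [3/(s + 1)^2] + [1/(s - 4)].
Invert each term: -2/(s + 1) ↔ -2e^(-t); 3/(s + 1)^2 ↔ 3t·e^(-t); 1/(s - 4) ↔ e^(4t).

3*t*exp(-t) + exp(4*t) - 2*exp(-t)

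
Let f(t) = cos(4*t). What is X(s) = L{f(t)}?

X(s) = s/(s^2 + 16)

L{cos(4t)} = s/(s^2 + 16).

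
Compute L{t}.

s^(-2)

L{t} = 1!/s^2 = 1/s^2.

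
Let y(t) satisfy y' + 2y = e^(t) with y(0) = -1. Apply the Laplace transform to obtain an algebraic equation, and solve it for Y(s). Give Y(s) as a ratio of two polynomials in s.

Y(s) = (-s + 2)/(s^2 + s - 2)

Take the Laplace transform of both sides.
The derivative rules (L{y'} = sY - y(0) = sY - (-1)) turn the left side into (s + 2)Y - (-1).
The right side is L{e^(t)} = 1/(s - 1).
So (s + 2)Y = 1/(s - 1) + (-1).
Divide through and combine into a single rational function.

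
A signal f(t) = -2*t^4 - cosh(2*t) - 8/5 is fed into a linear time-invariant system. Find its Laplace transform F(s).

F(s) = -s/(s^2 - 4) - 8/(5*s) - 48/s^5

By linearity of the Laplace transform, transform each term separately.
(-2)·[L{t^4} = 4!/s^5 = 24/s^5]; L{-8/5} = (-8/5)/s; (-1)·[L{cosh(2t)} = s/(s^2 - 4)].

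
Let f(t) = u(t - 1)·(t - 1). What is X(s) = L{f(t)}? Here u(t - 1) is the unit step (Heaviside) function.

X(s) = exp(-s)/s^2

By the second shifting theorem, L{u(t - c)·g(t - c)} = e^(-cs)·G(s) with c = 1 and G(s) = L{g(t)}.
L{t} = 1!/s^2 = 1/s^2.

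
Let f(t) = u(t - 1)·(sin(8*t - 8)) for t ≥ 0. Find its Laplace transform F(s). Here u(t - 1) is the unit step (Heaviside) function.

By the second shifting theorem, L{u(t - c)·g(t - c)} = e^(-cs)·G(s) with c = 1 and G(s) = L{g(t)}.
L{sin(8t)} = 8/(s^2 + 64).

F(s) = 8*exp(-s)/(s^2 + 64)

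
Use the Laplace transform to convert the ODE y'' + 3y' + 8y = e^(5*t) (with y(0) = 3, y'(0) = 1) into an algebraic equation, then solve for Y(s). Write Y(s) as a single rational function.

Y(s) = (3*s^2 - 5*s - 49)/(s^3 - 2*s^2 - 7*s - 40)

Take the Laplace transform of both sides.
Using L{y''} = s^2 Y - s·y(0) - y'(0) and L{y'} = sY - y(0), with y(0) = 3, y'(0) = 1, the left side becomes (s^2 + 3*s + 8)Y - (3*s + 10).
The right side is L{e^(5*t)} = 1/(s - 5).
So (s^2 + 3*s + 8)Y = 1/(s - 5) + (3*s + 10).
Divide through and combine into a single rational function.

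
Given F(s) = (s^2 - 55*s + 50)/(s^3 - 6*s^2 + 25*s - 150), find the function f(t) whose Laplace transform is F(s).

Factor the denominator: s^3 - 6*s^2 + 25*s - 150 = (s - 6)*(s^2 + 25).
Partial fraction decomposition gives [-4/(s - 6)] + [5*s/(s^2 + 25)] + [-25/(s^2 + 25)].
Invert each term: -4/(s - 6) ↔ -4e^(6t); 5·s/(s^2 + 25) ↔ 5cos(5t); -5·5/(s^2 + 25) ↔ -5sin(5t).

f(t) = -4*exp(6*t) - 5*sin(5*t) + 5*cos(5*t)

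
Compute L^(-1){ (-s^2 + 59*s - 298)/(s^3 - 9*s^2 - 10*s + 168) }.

6*exp(7*t) - 2*exp(6*t) - 5*exp(-4*t)

Factor the denominator: s^3 - 9*s^2 - 10*s + 168 = (s - 7)*(s - 6)*(s + 4).
Partial fraction decomposition gives [-2/(s - 6)] + [-5/(s + 4)] + [6/(s - 7)].
Invert each term: -2/(s - 6) ↔ -2e^(6t); -5/(s + 4) ↔ -5e^(-4t); 6/(s - 7) ↔ 6e^(7t).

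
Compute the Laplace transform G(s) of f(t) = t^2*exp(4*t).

L{e^(4t)} = 1/(s - 4).
Then apply L{t^2·g(t)} = (-1)^2 d^2/ds^2[H(s)] with H(s) = 1/(s - 4):
differentiating 2 times and applying the sign gives 2/(s - 4)^3.

G(s) = 2/(s - 4)^3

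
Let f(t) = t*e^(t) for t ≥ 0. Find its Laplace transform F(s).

F(s) = (s - 1)^(-2)

L{t} = 1!/s^2 = 1/s^2.
By the first shifting theorem, multiplying by e^(t) replaces s with s - 1.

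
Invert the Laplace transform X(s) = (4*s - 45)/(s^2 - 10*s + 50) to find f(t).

f(t) = -5*exp(5*t)*sin(5*t) + 4*exp(5*t)*cos(5*t)

Complete the square in the denominator: s^2 - 10*s + 50 = (s - 5)^2 + 5^2.
Split the numerator to match: 4*s - 45 = 4·(s - 5) - 5·5.
Invert each term: 4·(s - 5)/((s - 5)^2 + 25) ↔ 4e^(5t)cos(5t); -5·5/((s - 5)^2 + 25) ↔ -5e^(5t)sin(5t).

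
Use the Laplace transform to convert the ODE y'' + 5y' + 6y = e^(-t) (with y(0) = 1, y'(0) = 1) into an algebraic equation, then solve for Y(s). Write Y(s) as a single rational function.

Laplace-transform each side.
Using L{y''} = s^2 Y - s·y(0) - y'(0) and L{y'} = sY - y(0), with y(0) = 1, y'(0) = 1, the left side becomes (s^2 + 5*s + 6)Y - (s + 6).
The right side is L{e^(-t)} = 1/(s + 1).
So (s^2 + 5*s + 6)Y = 1/(s + 1) + (s + 6).
Isolate Y and clear denominators.

Y(s) = (s^2 + 7*s + 7)/(s^3 + 6*s^2 + 11*s + 6)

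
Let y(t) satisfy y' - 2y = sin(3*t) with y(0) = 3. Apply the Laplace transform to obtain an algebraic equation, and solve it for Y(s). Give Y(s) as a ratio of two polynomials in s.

Y(s) = (3*s^2 + 30)/(s^3 - 2*s^2 + 9*s - 18)

Take the Laplace transform of both sides.
The derivative rules (L{y'} = sY - y(0) = sY - 3) turn the left side into (s - 2)Y - (3).
The right side is L{sin(3*t)} = 3/(s^2 + 9).
So (s - 2)Y = 3/(s^2 + 9) + (3).
Divide through and combine into a single rational function.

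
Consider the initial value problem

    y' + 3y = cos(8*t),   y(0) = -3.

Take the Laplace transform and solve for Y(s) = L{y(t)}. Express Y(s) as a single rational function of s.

Take the Laplace transform of both sides.
Using L{y'} = sY - y(0) = sY - (-3), the left side becomes (s + 3)Y - (-3).
The right side is L{cos(8*t)} = s/(s^2 + 64).
So (s + 3)Y = s/(s^2 + 64) + (-3).
Solve for Y(s) and write it as one ratio of polynomials.

Y(s) = (-3*s^2 + s - 192)/(s^3 + 3*s^2 + 64*s + 192)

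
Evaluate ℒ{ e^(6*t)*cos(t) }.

(s - 6)/((s - 6)^2 + 1)

L{cos(t)} = s/(s^2 + 1).
By the first shifting theorem, multiplying by e^(6t) replaces s with s - 6.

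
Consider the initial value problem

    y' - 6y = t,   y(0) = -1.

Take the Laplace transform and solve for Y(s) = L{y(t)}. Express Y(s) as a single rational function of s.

Laplace-transform each side.
The derivative rules (L{y'} = sY - y(0) = sY - (-1)) turn the left side into (s - 6)Y - (-1).
The right side is L{t} = s^(-2).
So (s - 6)Y = s^(-2) + (-1).
Isolate Y and clear denominators.

Y(s) = (-s^2 + 1)/(s^3 - 6*s^2)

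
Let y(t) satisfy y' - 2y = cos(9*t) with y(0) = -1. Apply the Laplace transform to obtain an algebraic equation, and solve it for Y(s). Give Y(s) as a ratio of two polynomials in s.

Y(s) = (-s^2 + s - 81)/(s^3 - 2*s^2 + 81*s - 162)

Apply the Laplace transform to the equation.
The derivative rules (L{y'} = sY - y(0) = sY - (-1)) turn the left side into (s - 2)Y - (-1).
The right side is L{cos(9*t)} = s/(s^2 + 81).
So (s - 2)Y = s/(s^2 + 81) + (-1).
Solve for Y(s) and write it as one ratio of polynomials.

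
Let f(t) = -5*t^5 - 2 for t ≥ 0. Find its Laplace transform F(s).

F(s) = -2/s - 600/s^6

Apply the Laplace transform termwise.
(-5)·[L{t^5} = 5!/s^6 = 120/s^6]; L{-2} = -2/s.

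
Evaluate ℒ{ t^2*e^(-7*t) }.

2/(s + 7)^3

L{e^(-7t)} = 1/(s + 7).
Then apply L{t^2·g(t)} = (-1)^2 d^2/ds^2[H(s)] with H(s) = 1/(s + 7):
differentiating 2 times and applying the sign gives 2/(s + 7)^3.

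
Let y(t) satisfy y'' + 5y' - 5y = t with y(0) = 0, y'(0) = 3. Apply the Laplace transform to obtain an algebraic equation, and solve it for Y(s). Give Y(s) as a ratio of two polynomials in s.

Laplace-transform each side.
With L{y''} = s^2 Y - s·y(0) - y'(0) and L{y'} = sY - y(0), with y(0) = 0, y'(0) = 3: the LHS transforms to (s^2 + 5*s - 5)Y - (3).
The right side is L{t} = s^(-2).
So (s^2 + 5*s - 5)Y = s^(-2) + (3).
Solve for Y(s) and write it as one ratio of polynomials.

Y(s) = (3*s^2 + 1)/(s^4 + 5*s^3 - 5*s^2)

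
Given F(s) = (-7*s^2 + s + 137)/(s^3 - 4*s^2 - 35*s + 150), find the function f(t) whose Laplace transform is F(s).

f(t) = -3*t*exp(5*t) - 6*exp(5*t) - exp(-6*t)

Factor the denominator: s^3 - 4*s^2 - 35*s + 150 = (s - 5)^2*(s + 6).
Partial fraction decomposition gives [-6/(s - 5)] + [-3/(s - 5)^2] + [-1/(s + 6)].
Invert each term: -6/(s - 5) ↔ -6e^(5t); -3/(s - 5)^2 ↔ -3t·e^(5t); -1/(s + 6) ↔ -e^(-6t).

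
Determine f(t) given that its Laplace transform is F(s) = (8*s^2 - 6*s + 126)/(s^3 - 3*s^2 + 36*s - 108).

Factor the denominator: s^3 - 3*s^2 + 36*s - 108 = (s - 3)*(s^2 + 36).
Partial fraction decomposition gives [4/(s - 3)] + [4*s/(s^2 + 36)] + [6/(s^2 + 36)].
Invert each term: 4/(s - 3) ↔ 4e^(3t); 4·s/(s^2 + 36) ↔ 4cos(6t); 1·6/(s^2 + 36) ↔ sin(6t).

f(t) = 4*exp(3*t) + sin(6*t) + 4*cos(6*t)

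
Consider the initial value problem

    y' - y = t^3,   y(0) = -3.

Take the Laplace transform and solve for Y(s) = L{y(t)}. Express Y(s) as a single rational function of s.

Y(s) = (-3*s^4 + 6)/(s^5 - s^4)

Take the Laplace transform of both sides.
The derivative rules (L{y'} = sY - y(0) = sY - (-3)) turn the left side into (s - 1)Y - (-3).
The right side is L{t^3} = 6/s^4.
So (s - 1)Y = 6/s^4 + (-3).
Solve for Y(s) and write it as one ratio of polynomials.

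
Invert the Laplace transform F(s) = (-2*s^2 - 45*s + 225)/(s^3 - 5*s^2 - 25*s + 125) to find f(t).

f(t) = -5*t*exp(5*t) - 6*exp(5*t) + 4*exp(-5*t)

Factor the denominator: s^3 - 5*s^2 - 25*s + 125 = (s - 5)^2*(s + 5).
Partial fraction decomposition gives [-6/(s - 5)] + [-5/(s - 5)^2] + [4/(s + 5)].
Invert each term: -6/(s - 5) ↔ -6e^(5t); -5/(s - 5)^2 ↔ -5t·e^(5t); 4/(s + 5) ↔ 4e^(-5t).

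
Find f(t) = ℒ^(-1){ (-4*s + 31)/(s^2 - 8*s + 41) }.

f(t) = 3*exp(4*t)*sin(5*t) - 4*exp(4*t)*cos(5*t)

Complete the square in the denominator: s^2 - 8*s + 41 = (s - 4)^2 + 5^2.
Split the numerator to match: -4*s + 31 = -4·(s - 4) + 3·5.
Invert each term: -4·(s - 4)/((s - 4)^2 + 25) ↔ -4e^(4t)cos(5t); 3·5/((s - 4)^2 + 25) ↔ 3e^(4t)sin(5t).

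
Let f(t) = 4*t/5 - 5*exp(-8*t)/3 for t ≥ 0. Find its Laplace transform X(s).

X(s) = -5/(3*(s + 8)) + 4/(5*s^2)

Apply the Laplace transform termwise.
(-5/3)·[L{e^(-8t)} = 1/(s + 8)]; (4/5)·[L{t} = 1!/s^2 = 1/s^2].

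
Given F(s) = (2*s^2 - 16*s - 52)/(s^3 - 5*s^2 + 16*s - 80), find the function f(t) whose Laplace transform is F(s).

f(t) = -2*exp(5*t) + sin(4*t) + 4*cos(4*t)

Factor the denominator: s^3 - 5*s^2 + 16*s - 80 = (s - 5)*(s^2 + 16).
Partial fraction decomposition gives [-2/(s - 5)] + [4*s/(s^2 + 16)] + [4/(s^2 + 16)].
Invert each term: -2/(s - 5) ↔ -2e^(5t); 4·s/(s^2 + 16) ↔ 4cos(4t); 1·4/(s^2 + 16) ↔ sin(4t).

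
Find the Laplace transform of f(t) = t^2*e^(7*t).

2/(s - 7)^3

L{e^(7t)} = 1/(s - 7).
Then apply L{t^2·g(t)} = (-1)^2 d^2/ds^2[G(s)] with G(s) = 1/(s - 7):
differentiating 2 times and applying the sign gives 2/(s - 7)^3.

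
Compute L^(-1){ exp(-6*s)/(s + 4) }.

The factor e^(-6s) signals a time shift by c = 6 (second shifting theorem).
L{e^(-4t)} = 1/(s + 4), so L^-1{1/(s + 4)} = exp(-4*t).
Hence the inverse is u(t - 6) times that function evaluated at t - 6.

Heaviside(t - 6)*(exp(-4*t + 24))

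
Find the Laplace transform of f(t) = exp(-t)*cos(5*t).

L{cos(5t)} = s/(s^2 + 25).
By the first shifting theorem, multiplying by e^(-t) replaces s with s + 1.

(s + 1)/((s + 1)^2 + 25)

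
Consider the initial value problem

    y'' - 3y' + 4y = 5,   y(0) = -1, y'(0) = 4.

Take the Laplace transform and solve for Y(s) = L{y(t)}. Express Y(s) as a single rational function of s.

Y(s) = (-s^2 + 7*s + 5)/(s^3 - 3*s^2 + 4*s)

Transform both sides with L{·}.
Using L{y''} = s^2 Y - s·y(0) - y'(0) and L{y'} = sY - y(0), with y(0) = -1, y'(0) = 4, the left side becomes (s^2 - 3*s + 4)Y - (-s + 7).
The right side is L{5} = 5/s.
So (s^2 - 3*s + 4)Y = 5/s + (-s + 7).
Isolate Y and clear denominators.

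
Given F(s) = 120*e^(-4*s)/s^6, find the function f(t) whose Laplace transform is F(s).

The factor e^(-4s) signals a time shift by c = 4 (second shifting theorem).
L{t^5} = 5!/s^6 = 120/s^6, so L^-1{120/s^6} = t^5.
Hence the inverse is u(t - 4) times that function evaluated at t - 4.

f(t) = Heaviside(t - 4)*((t - 4)^5)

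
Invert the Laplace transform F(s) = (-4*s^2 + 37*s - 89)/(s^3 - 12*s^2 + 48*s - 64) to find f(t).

Factor the denominator: s^3 - 12*s^2 + 48*s - 64 = (s - 4)^3.
Partial fraction decomposition gives [-4/(s - 4)] + [5/(s - 4)^2] + [-5/(s - 4)^3].
Invert each term: -4/(s - 4) ↔ -4e^(4t); 5/(s - 4)^2 ↔ 5t·e^(4t); -5/(s - 4)^3 ↔ (-5/2)t^2·e^(4t).

f(t) = -5*t^2*exp(4*t)/2 + 5*t*exp(4*t) - 4*exp(4*t)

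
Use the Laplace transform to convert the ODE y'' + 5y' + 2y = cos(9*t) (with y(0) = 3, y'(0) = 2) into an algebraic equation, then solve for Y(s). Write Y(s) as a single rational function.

Y(s) = (3*s^3 + 17*s^2 + 244*s + 1377)/(s^4 + 5*s^3 + 83*s^2 + 405*s + 162)

Transform both sides with L{·}.
With L{y''} = s^2 Y - s·y(0) - y'(0) and L{y'} = sY - y(0), with y(0) = 3, y'(0) = 2: the LHS transforms to (s^2 + 5*s + 2)Y - (3*s + 17).
The right side is L{cos(9*t)} = s/(s^2 + 81).
So (s^2 + 5*s + 2)Y = s/(s^2 + 81) + (3*s + 17).
Divide through and combine into a single rational function.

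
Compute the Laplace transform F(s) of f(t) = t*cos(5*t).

L{cos(5t)} = s/(s^2 + 25).
Then apply L{t·g(t)} = -d/ds[G(s)] with G(s) = s/(s^2 + 25):
differentiating 1 time and applying the sign gives (s - 5)*(s + 5)/(s^2 + 25)^2.

F(s) = (s - 5)*(s + 5)/(s^2 + 25)^2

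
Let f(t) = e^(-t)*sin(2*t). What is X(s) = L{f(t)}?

X(s) = 2/((s + 1)^2 + 4)

L{sin(2t)} = 2/(s^2 + 4).
By the first shifting theorem, multiplying by e^(-t) replaces s with s + 1.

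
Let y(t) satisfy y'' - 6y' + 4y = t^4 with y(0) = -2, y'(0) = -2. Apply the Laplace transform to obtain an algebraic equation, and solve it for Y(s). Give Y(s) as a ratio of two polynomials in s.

Y(s) = (-2*s^6 + 10*s^5 + 24)/(s^7 - 6*s^6 + 4*s^5)

Laplace-transform each side.
Using L{y''} = s^2 Y - s·y(0) - y'(0) and L{y'} = sY - y(0), with y(0) = -2, y'(0) = -2, the left side becomes (s^2 - 6*s + 4)Y - (-2*s + 10).
The right side is L{t^4} = 24/s^5.
So (s^2 - 6*s + 4)Y = 24/s^5 + (-2*s + 10).
Divide through and combine into a single rational function.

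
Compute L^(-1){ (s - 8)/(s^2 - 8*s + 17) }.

-4*exp(4*t)*sin(t) + exp(4*t)*cos(t)

Complete the square in the denominator: s^2 - 8*s + 17 = (s - 4)^2 + 1^2.
Split the numerator to match: s - 8 = 1·(s - 4) - 4·1.
Invert each term: 1·(s - 4)/((s - 4)^2 + 1) ↔ e^(4t)cos(t); -4·1/((s - 4)^2 + 1) ↔ -4e^(4t)sin(t).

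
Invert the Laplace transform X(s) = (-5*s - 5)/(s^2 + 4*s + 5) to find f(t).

f(t) = 5*exp(-2*t)*sin(t) - 5*exp(-2*t)*cos(t)

Complete the square in the denominator: s^2 + 4*s + 5 = (s + 2)^2 + 1^2.
Split the numerator to match: -5*s - 5 = -5·(s + 2) + 5·1.
Invert each term: -5·(s + 2)/((s + 2)^2 + 1) ↔ -5e^(-2t)cos(t); 5·1/((s + 2)^2 + 1) ↔ 5e^(-2t)sin(t).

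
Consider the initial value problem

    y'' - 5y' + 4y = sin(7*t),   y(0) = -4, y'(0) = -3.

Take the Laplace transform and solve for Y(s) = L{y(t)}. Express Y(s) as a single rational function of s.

Laplace-transform each side.
Using L{y''} = s^2 Y - s·y(0) - y'(0) and L{y'} = sY - y(0), with y(0) = -4, y'(0) = -3, the left side becomes (s^2 - 5*s + 4)Y - (-4*s + 17).
The right side is L{sin(7*t)} = 7/(s^2 + 49).
So (s^2 - 5*s + 4)Y = 7/(s^2 + 49) + (-4*s + 17).
Divide through and combine into a single rational function.

Y(s) = (-4*s^3 + 17*s^2 - 196*s + 840)/(s^4 - 5*s^3 + 53*s^2 - 245*s + 196)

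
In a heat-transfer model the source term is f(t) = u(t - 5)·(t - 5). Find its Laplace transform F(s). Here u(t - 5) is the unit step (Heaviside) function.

By the second shifting theorem, L{u(t - c)·g(t - c)} = e^(-cs)·G(s) with c = 5 and G(s) = L{g(t)}.
L{t} = 1!/s^2 = 1/s^2.

F(s) = exp(-5*s)/s^2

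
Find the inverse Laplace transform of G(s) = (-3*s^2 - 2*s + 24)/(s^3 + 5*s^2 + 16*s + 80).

2*sin(4*t) - 2*cos(4*t) - exp(-5*t)

Factor the denominator: s^3 + 5*s^2 + 16*s + 80 = (s + 5)*(s^2 + 16).
Partial fraction decomposition gives [-1/(s + 5)] + [-2*s/(s^2 + 16)] + [8/(s^2 + 16)].
Invert each term: -1/(s + 5) ↔ -e^(-5t); -2·s/(s^2 + 16) ↔ -2cos(4t); 2·4/(s^2 + 16) ↔ 2sin(4t).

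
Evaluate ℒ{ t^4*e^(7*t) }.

24/(s - 7)^5

L{t^4} = 4!/s^5 = 24/s^5.
By the first shifting theorem, multiplying by e^(7t) replaces s with s - 7.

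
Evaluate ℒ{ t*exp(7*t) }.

(s - 7)^(-2)

L{e^(7t)} = 1/(s - 7).
Then apply L{t·g(t)} = -d/ds[H(s)] with H(s) = 1/(s - 7):
differentiating 1 time and applying the sign gives (s - 7)^(-2).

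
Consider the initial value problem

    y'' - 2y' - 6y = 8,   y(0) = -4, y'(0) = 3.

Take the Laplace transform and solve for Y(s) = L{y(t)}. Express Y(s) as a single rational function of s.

Y(s) = (-4*s^2 + 11*s + 8)/(s^3 - 2*s^2 - 6*s)

Transform both sides with L{·}.
The derivative rules (L{y''} = s^2 Y - s·y(0) - y'(0) and L{y'} = sY - y(0), with y(0) = -4, y'(0) = 3) turn the left side into (s^2 - 2*s - 6)Y - (-4*s + 11).
The right side is L{8} = 8/s.
So (s^2 - 2*s - 6)Y = 8/s + (-4*s + 11).
Solve for Y(s) and write it as one ratio of polynomials.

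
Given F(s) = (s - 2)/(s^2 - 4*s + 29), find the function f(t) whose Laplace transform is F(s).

Rewrite the denominator: s^2 - 4*s + 29 = (s - 2)^2 + 25.
The form in (s - 2) signals a first-shifting-theorem factor e^(2t).
Since L{cos(5t)} = s/(s^2 + 25), the inverse is exp(2*t)*cos(5*t).

f(t) = exp(2*t)*cos(5*t)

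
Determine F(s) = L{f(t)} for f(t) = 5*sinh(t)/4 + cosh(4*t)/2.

F(s) = s/(2*(s^2 - 16)) + 5/(4*(s^2 - 1))

Apply the Laplace transform termwise.
(1/2)·[L{cosh(4t)} = s/(s^2 - 16)]; (5/4)·[L{sinh(t)} = 1/(s^2 - 1)].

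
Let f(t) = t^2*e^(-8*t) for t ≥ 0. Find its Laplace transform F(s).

L{e^(-8t)} = 1/(s + 8).
Then apply L{t^2·g(t)} = (-1)^2 d^2/ds^2[G(s)] with G(s) = 1/(s + 8):
differentiating 2 times and applying the sign gives 2/(s + 8)^3.

F(s) = 2/(s + 8)^3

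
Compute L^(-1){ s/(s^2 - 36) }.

cosh(6*t)

Since L{cosh(6t)} = s/(s^2 - 36), the inverse is cosh(6*t).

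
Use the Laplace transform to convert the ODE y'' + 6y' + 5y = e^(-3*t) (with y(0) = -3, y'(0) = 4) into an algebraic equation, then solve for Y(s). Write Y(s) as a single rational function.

Apply the Laplace transform to the equation.
The derivative rules (L{y''} = s^2 Y - s·y(0) - y'(0) and L{y'} = sY - y(0), with y(0) = -3, y'(0) = 4) turn the left side into (s^2 + 6*s + 5)Y - (-3*s - 14).
The right side is L{e^(-3*t)} = 1/(s + 3).
So (s^2 + 6*s + 5)Y = 1/(s + 3) + (-3*s - 14).
Solve for Y(s) and write it as one ratio of polynomials.

Y(s) = (-3*s^2 - 23*s - 41)/(s^3 + 9*s^2 + 23*s + 15)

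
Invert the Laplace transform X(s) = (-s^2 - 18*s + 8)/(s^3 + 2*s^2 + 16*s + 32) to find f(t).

Factor the denominator: s^3 + 2*s^2 + 16*s + 32 = (s + 2)*(s^2 + 16).
Partial fraction decomposition gives [2/(s + 2)] + [-3*s/(s^2 + 16)] + [-12/(s^2 + 16)].
Invert each term: 2/(s + 2) ↔ 2e^(-2t); -3·s/(s^2 + 16) ↔ -3cos(4t); -3·4/(s^2 + 16) ↔ -3sin(4t).

f(t) = -3*sin(4*t) - 3*cos(4*t) + 2*exp(-2*t)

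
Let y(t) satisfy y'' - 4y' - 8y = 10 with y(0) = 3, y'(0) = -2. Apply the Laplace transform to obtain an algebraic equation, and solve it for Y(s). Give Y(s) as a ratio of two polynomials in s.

Y(s) = (3*s^2 - 14*s + 10)/(s^3 - 4*s^2 - 8*s)

Transform both sides with L{·}.
With L{y''} = s^2 Y - s·y(0) - y'(0) and L{y'} = sY - y(0), with y(0) = 3, y'(0) = -2: the LHS transforms to (s^2 - 4*s - 8)Y - (3*s - 14).
The right side is L{10} = 10/s.
So (s^2 - 4*s - 8)Y = 10/s + (3*s - 14).
Isolate Y and clear denominators.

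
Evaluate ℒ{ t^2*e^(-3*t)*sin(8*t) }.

16*(3*s^2 + 18*s - 37)/(s^2 + 6*s + 73)^3

L{sin(8t)} = 8/(s^2 + 64).
Multiplying by e^(-3t) shifts s → s + 3, so L{e^(-3*t)*sin(8*t)} = 8/((s + 3)^2 + 64).
Then apply L{t^2·g(t)} = (-1)^2 d^2/ds^2[G(s)] with G(s) = 8/((s + 3)^2 + 64):
differentiating 2 times and applying the sign gives 16*(3*s^2 + 18*s - 37)/(s^2 + 6*s + 73)^3.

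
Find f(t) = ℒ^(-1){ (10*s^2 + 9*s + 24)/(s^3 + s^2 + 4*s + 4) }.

f(t) = 2*sin(2*t) + 5*cos(2*t) + 5*exp(-t)

Factor the denominator: s^3 + s^2 + 4*s + 4 = (s + 1)*(s^2 + 4).
Partial fraction decomposition gives [5/(s + 1)] + [5*s/(s^2 + 4)] + [4/(s^2 + 4)].
Invert each term: 5/(s + 1) ↔ 5e^(-t); 5·s/(s^2 + 4) ↔ 5cos(2t); 2·2/(s^2 + 4) ↔ 2sin(2t).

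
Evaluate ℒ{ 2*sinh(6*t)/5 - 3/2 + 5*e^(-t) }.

Apply the Laplace transform termwise.
(5)·[L{e^(-t)} = 1/(s + 1)]; (2/5)·[L{sinh(6t)} = 6/(s^2 - 36)]; L{-3/2} = (-3/2)/s.

12/(5*(s^2 - 36)) + 5/(s + 1) - 3/(2*s)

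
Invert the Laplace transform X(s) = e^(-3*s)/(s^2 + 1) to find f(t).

The factor e^(-3s) signals a time shift by c = 3 (second shifting theorem).
L{sin(t)} = 1/(s^2 + 1), so L^-1{1/(s^2 + 1)} = sin(t).
Hence the inverse is u(t - 3) times that function evaluated at t - 3.

f(t) = Heaviside(t - 3)*(sin(t - 3))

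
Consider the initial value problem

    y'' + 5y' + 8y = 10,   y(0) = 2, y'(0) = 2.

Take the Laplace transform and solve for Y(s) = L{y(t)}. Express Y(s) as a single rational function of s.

Transform both sides with L{·}.
The derivative rules (L{y''} = s^2 Y - s·y(0) - y'(0) and L{y'} = sY - y(0), with y(0) = 2, y'(0) = 2) turn the left side into (s^2 + 5*s + 8)Y - (2*s + 12).
The right side is L{10} = 10/s.
So (s^2 + 5*s + 8)Y = 10/s + (2*s + 12).
Solve for Y(s) and write it as one ratio of polynomials.

Y(s) = (2*s^2 + 12*s + 10)/(s^3 + 5*s^2 + 8*s)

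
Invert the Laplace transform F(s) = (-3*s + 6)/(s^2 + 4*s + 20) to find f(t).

Complete the square in the denominator: s^2 + 4*s + 20 = (s + 2)^2 + 4^2.
Split the numerator to match: -3*s + 6 = -3·(s + 2) + 3·4.
Invert each term: -3·(s + 2)/((s + 2)^2 + 16) ↔ -3e^(-2t)cos(4t); 3·4/((s + 2)^2 + 16) ↔ 3e^(-2t)sin(4t).

f(t) = 3*exp(-2*t)*sin(4*t) - 3*exp(-2*t)*cos(4*t)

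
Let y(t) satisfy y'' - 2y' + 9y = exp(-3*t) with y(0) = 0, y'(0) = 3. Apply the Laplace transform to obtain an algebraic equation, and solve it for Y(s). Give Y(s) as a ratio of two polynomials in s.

Y(s) = (3*s + 10)/(s^3 + s^2 + 3*s + 27)

Take the Laplace transform of both sides.
Using L{y''} = s^2 Y - s·y(0) - y'(0) and L{y'} = sY - y(0), with y(0) = 0, y'(0) = 3, the left side becomes (s^2 - 2*s + 9)Y - (3).
The right side is L{exp(-3*t)} = 1/(s + 3).
So (s^2 - 2*s + 9)Y = 1/(s + 3) + (3).
Divide through and combine into a single rational function.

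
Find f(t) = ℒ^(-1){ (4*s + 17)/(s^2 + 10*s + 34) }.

f(t) = -exp(-5*t)*sin(3*t) + 4*exp(-5*t)*cos(3*t)

Complete the square in the denominator: s^2 + 10*s + 34 = (s + 5)^2 + 3^2.
Split the numerator to match: 4*s + 17 = 4·(s + 5) - 1·3.
Invert each term: 4·(s + 5)/((s + 5)^2 + 9) ↔ 4e^(-5t)cos(3t); -1·3/((s + 5)^2 + 9) ↔ -e^(-5t)sin(3t).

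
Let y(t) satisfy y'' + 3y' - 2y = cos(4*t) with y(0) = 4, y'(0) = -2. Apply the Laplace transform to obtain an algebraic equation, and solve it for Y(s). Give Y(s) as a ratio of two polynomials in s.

Take the Laplace transform of both sides.
With L{y''} = s^2 Y - s·y(0) - y'(0) and L{y'} = sY - y(0), with y(0) = 4, y'(0) = -2: the LHS transforms to (s^2 + 3*s - 2)Y - (4*s + 10).
The right side is L{cos(4*t)} = s/(s^2 + 16).
So (s^2 + 3*s - 2)Y = s/(s^2 + 16) + (4*s + 10).
Divide through and combine into a single rational function.

Y(s) = (4*s^3 + 10*s^2 + 65*s + 160)/(s^4 + 3*s^3 + 14*s^2 + 48*s - 32)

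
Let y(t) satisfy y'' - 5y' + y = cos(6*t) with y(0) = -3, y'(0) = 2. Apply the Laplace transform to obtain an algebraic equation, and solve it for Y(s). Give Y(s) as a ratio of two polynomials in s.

Y(s) = (-3*s^3 + 17*s^2 - 107*s + 612)/(s^4 - 5*s^3 + 37*s^2 - 180*s + 36)

Apply the Laplace transform to the equation.
Using L{y''} = s^2 Y - s·y(0) - y'(0) and L{y'} = sY - y(0), with y(0) = -3, y'(0) = 2, the left side becomes (s^2 - 5*s + 1)Y - (-3*s + 17).
The right side is L{cos(6*t)} = s/(s^2 + 36).
So (s^2 - 5*s + 1)Y = s/(s^2 + 36) + (-3*s + 17).
Solve for Y(s) and write it as one ratio of polynomials.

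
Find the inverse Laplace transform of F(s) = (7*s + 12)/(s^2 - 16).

Factor the denominator: s^2 - 16 = (s - 4)*(s + 4).
Partial fraction decomposition gives [2/(s + 4)] + [5/(s - 4)].
Invert each term: 2/(s + 4) ↔ 2e^(-4t); 5/(s - 4) ↔ 5e^(4t).

5*exp(4*t) + 2*exp(-4*t)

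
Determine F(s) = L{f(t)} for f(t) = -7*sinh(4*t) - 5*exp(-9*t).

F(s) = -28/(s^2 - 16) - 5/(s + 9)

The transform is linear, so treat each term independently.
(-5)·[L{e^(-9t)} = 1/(s + 9)]; (-7)·[L{sinh(4t)} = 4/(s^2 - 16)].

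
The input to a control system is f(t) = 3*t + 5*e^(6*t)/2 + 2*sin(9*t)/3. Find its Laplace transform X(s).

X(s) = 6/(s^2 + 81) + 5/(2*(s - 6)) + 3/s^2

The transform is linear, so treat each term independently.
(3)·[L{t} = 1!/s^2 = 1/s^2]; (2/3)·[L{sin(9t)} = 9/(s^2 + 81)]; (5/2)·[L{e^(6t)} = 1/(s - 6)].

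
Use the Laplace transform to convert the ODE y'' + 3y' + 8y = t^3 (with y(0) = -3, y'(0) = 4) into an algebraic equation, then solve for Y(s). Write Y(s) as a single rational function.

Apply the Laplace transform to the equation.
The derivative rules (L{y''} = s^2 Y - s·y(0) - y'(0) and L{y'} = sY - y(0), with y(0) = -3, y'(0) = 4) turn the left side into (s^2 + 3*s + 8)Y - (-3*s - 5).
The right side is L{t^3} = 6/s^4.
So (s^2 + 3*s + 8)Y = 6/s^4 + (-3*s - 5).
Divide through and combine into a single rational function.

Y(s) = (-3*s^5 - 5*s^4 + 6)/(s^6 + 3*s^5 + 8*s^4)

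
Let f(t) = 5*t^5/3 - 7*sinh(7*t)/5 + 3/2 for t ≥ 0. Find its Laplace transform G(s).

G(s) = -49/(5*(s^2 - 49)) + 3/(2*s) + 200/s^6

Apply the Laplace transform termwise.
(5/3)·[L{t^5} = 5!/s^6 = 120/s^6]; (-7/5)·[L{sinh(7t)} = 7/(s^2 - 49)]; L{3/2} = (3/2)/s.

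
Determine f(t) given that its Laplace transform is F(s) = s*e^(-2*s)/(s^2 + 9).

The factor e^(-2s) signals a time shift by c = 2 (second shifting theorem).
L{cos(3t)} = s/(s^2 + 9), so L^-1{s/(s^2 + 9)} = cos(3*t).
Hence the inverse is u(t - 2) times that function evaluated at t - 2.

f(t) = Heaviside(t - 2)*(cos(3*t - 6))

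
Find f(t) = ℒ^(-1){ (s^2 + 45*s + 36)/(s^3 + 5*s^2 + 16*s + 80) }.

f(t) = 5*sin(4*t) + 5*cos(4*t) - 4*exp(-5*t)

Factor the denominator: s^3 + 5*s^2 + 16*s + 80 = (s + 5)*(s^2 + 16).
Partial fraction decomposition gives [-4/(s + 5)] + [5*s/(s^2 + 16)] + [20/(s^2 + 16)].
Invert each term: -4/(s + 5) ↔ -4e^(-5t); 5·s/(s^2 + 16) ↔ 5cos(4t); 5·4/(s^2 + 16) ↔ 5sin(4t).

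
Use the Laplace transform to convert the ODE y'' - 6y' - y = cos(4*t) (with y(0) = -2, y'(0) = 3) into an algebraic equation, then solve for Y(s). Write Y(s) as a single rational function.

Transform both sides with L{·}.
The derivative rules (L{y''} = s^2 Y - s·y(0) - y'(0) and L{y'} = sY - y(0), with y(0) = -2, y'(0) = 3) turn the left side into (s^2 - 6*s - 1)Y - (-2*s + 15).
The right side is L{cos(4*t)} = s/(s^2 + 16).
So (s^2 - 6*s - 1)Y = s/(s^2 + 16) + (-2*s + 15).
Divide through and combine into a single rational function.

Y(s) = (-2*s^3 + 15*s^2 - 31*s + 240)/(s^4 - 6*s^3 + 15*s^2 - 96*s - 16)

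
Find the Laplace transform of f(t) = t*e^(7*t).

L{e^(7t)} = 1/(s - 7).
Then apply L{t·g(t)} = -d/ds[G(s)] with G(s) = 1/(s - 7):
differentiating 1 time and applying the sign gives (s - 7)^(-2).

(s - 7)^(-2)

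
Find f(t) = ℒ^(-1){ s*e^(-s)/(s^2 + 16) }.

The factor e^(-s) signals a time shift by c = 1 (second shifting theorem).
L{cos(4t)} = s/(s^2 + 16), so L^-1{s/(s^2 + 16)} = cos(4*t).
Hence the inverse is u(t - 1) times that function evaluated at t - 1.

f(t) = Heaviside(t - 1)*(cos(4*t - 4))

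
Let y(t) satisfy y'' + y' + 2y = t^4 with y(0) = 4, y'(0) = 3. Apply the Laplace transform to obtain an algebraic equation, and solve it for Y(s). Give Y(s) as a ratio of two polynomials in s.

Y(s) = (4*s^6 + 7*s^5 + 24)/(s^7 + s^6 + 2*s^5)

Transform both sides with L{·}.
Using L{y''} = s^2 Y - s·y(0) - y'(0) and L{y'} = sY - y(0), with y(0) = 4, y'(0) = 3, the left side becomes (s^2 + s + 2)Y - (4*s + 7).
The right side is L{t^4} = 24/s^5.
So (s^2 + s + 2)Y = 24/s^5 + (4*s + 7).
Divide through and combine into a single rational function.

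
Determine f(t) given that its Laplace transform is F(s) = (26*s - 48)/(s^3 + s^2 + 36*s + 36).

f(t) = 4*sin(6*t) + 2*cos(6*t) - 2*exp(-t)

Factor the denominator: s^3 + s^2 + 36*s + 36 = (s + 1)*(s^2 + 36).
Partial fraction decomposition gives [-2/(s + 1)] + [2*s/(s^2 + 36)] + [24/(s^2 + 36)].
Invert each term: -2/(s + 1) ↔ -2e^(-t); 2·s/(s^2 + 36) ↔ 2cos(6t); 4·6/(s^2 + 36) ↔ 4sin(6t).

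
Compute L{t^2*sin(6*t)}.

L{sin(6t)} = 6/(s^2 + 36).
Then apply L{t^2·g(t)} = (-1)^2 d^2/ds^2[G(s)] with G(s) = 6/(s^2 + 36):
differentiating 2 times and applying the sign gives 36*(s^2 - 12)/(s^2 + 36)^3.

36*(s^2 - 12)/(s^2 + 36)^3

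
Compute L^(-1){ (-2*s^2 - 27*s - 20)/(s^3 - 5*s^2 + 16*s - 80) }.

-5*exp(5*t) - 3*sin(4*t) + 3*cos(4*t)

Factor the denominator: s^3 - 5*s^2 + 16*s - 80 = (s - 5)*(s^2 + 16).
Partial fraction decomposition gives [-5/(s - 5)] + [3*s/(s^2 + 16)] + [-12/(s^2 + 16)].
Invert each term: -5/(s - 5) ↔ -5e^(5t); 3·s/(s^2 + 16) ↔ 3cos(4t); -3·4/(s^2 + 16) ↔ -3sin(4t).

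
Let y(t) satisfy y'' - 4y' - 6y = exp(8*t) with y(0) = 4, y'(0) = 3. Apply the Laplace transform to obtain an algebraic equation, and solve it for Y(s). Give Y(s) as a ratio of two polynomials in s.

Y(s) = (4*s^2 - 45*s + 105)/(s^3 - 12*s^2 + 26*s + 48)

Apply the Laplace transform to the equation.
The derivative rules (L{y''} = s^2 Y - s·y(0) - y'(0) and L{y'} = sY - y(0), with y(0) = 4, y'(0) = 3) turn the left side into (s^2 - 4*s - 6)Y - (4*s - 13).
The right side is L{exp(8*t)} = 1/(s - 8).
So (s^2 - 4*s - 6)Y = 1/(s - 8) + (4*s - 13).
Solve for Y(s) and write it as one ratio of polynomials.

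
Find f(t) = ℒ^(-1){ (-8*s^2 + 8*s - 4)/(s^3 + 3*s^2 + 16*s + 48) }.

Factor the denominator: s^3 + 3*s^2 + 16*s + 48 = (s + 3)*(s^2 + 16).
Partial fraction decomposition gives [-4/(s + 3)] + [-4*s/(s^2 + 16)] + [20/(s^2 + 16)].
Invert each term: -4/(s + 3) ↔ -4e^(-3t); -4·s/(s^2 + 16) ↔ -4cos(4t); 5·4/(s^2 + 16) ↔ 5sin(4t).

f(t) = 5*sin(4*t) - 4*cos(4*t) - 4*exp(-3*t)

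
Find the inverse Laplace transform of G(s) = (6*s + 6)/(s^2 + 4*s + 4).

Factor the denominator: s^2 + 4*s + 4 = (s + 2)^2.
Partial fraction decomposition gives [6/(s + 2)] + [-6/(s + 2)^2].
Invert each term: 6/(s + 2) ↔ 6e^(-2t); -6/(s + 2)^2 ↔ -6t·e^(-2t).

-6*t*exp(-2*t) + 6*exp(-2*t)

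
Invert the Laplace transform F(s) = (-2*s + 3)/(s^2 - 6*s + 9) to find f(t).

f(t) = -3*t*exp(3*t) - 2*exp(3*t)

Factor the denominator: s^2 - 6*s + 9 = (s - 3)^2.
Partial fraction decomposition gives [-2/(s - 3)] + [-3/(s - 3)^2].
Invert each term: -2/(s - 3) ↔ -2e^(3t); -3/(s - 3)^2 ↔ -3t·e^(3t).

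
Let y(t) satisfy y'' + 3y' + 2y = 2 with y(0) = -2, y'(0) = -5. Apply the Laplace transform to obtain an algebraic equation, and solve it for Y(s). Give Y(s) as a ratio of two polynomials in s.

Y(s) = (-2*s^2 - 11*s + 2)/(s^3 + 3*s^2 + 2*s)

Take the Laplace transform of both sides.
Using L{y''} = s^2 Y - s·y(0) - y'(0) and L{y'} = sY - y(0), with y(0) = -2, y'(0) = -5, the left side becomes (s^2 + 3*s + 2)Y - (-2*s - 11).
The right side is L{2} = 2/s.
So (s^2 + 3*s + 2)Y = 2/s + (-2*s - 11).
Solve for Y(s) and write it as one ratio of polynomials.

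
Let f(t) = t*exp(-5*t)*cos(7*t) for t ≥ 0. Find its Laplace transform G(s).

L{cos(7t)} = s/(s^2 + 49).
Multiplying by e^(-5t) shifts s → s + 5, so L{exp(-5*t)*cos(7*t)} = (s + 5)/((s + 5)^2 + 49).
Then apply L{t·g(t)} = -d/ds[H(s)] with H(s) = (s + 5)/((s + 5)^2 + 49):
differentiating 1 time and applying the sign gives (s - 2)*(s + 12)/(s^2 + 10*s + 74)^2.

G(s) = (s - 2)*(s + 12)/(s^2 + 10*s + 74)^2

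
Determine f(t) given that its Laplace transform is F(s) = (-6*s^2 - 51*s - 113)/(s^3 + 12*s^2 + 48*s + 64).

Factor the denominator: s^3 + 12*s^2 + 48*s + 64 = (s + 4)^3.
Partial fraction decomposition gives [-6/(s + 4)] + [-3/(s + 4)^2] + [-5/(s + 4)^3].
Invert each term: -6/(s + 4) ↔ -6e^(-4t); -3/(s + 4)^2 ↔ -3t·e^(-4t); -5/(s + 4)^3 ↔ (-5/2)t^2·e^(-4t).

f(t) = -5*t^2*exp(-4*t)/2 - 3*t*exp(-4*t) - 6*exp(-4*t)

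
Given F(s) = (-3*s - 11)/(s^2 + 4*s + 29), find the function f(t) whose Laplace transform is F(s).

Complete the square in the denominator: s^2 + 4*s + 29 = (s + 2)^2 + 5^2.
Split the numerator to match: -3*s - 11 = -3·(s + 2) - 1·5.
Invert each term: -3·(s + 2)/((s + 2)^2 + 25) ↔ -3e^(-2t)cos(5t); -1·5/((s + 2)^2 + 25) ↔ -e^(-2t)sin(5t).

f(t) = -exp(-2*t)*sin(5*t) - 3*exp(-2*t)*cos(5*t)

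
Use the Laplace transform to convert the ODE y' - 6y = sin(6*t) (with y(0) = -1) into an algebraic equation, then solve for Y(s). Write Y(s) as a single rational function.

Laplace-transform each side.
The derivative rules (L{y'} = sY - y(0) = sY - (-1)) turn the left side into (s - 6)Y - (-1).
The right side is L{sin(6*t)} = 6/(s^2 + 36).
So (s - 6)Y = 6/(s^2 + 36) + (-1).
Solve for Y(s) and write it as one ratio of polynomials.

Y(s) = (-s^2 - 30)/(s^3 - 6*s^2 + 36*s - 216)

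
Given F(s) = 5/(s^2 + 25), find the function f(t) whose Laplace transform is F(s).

Since L{sin(5t)} = 5/(s^2 + 25), the inverse is sin(5*t).

f(t) = sin(5*t)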